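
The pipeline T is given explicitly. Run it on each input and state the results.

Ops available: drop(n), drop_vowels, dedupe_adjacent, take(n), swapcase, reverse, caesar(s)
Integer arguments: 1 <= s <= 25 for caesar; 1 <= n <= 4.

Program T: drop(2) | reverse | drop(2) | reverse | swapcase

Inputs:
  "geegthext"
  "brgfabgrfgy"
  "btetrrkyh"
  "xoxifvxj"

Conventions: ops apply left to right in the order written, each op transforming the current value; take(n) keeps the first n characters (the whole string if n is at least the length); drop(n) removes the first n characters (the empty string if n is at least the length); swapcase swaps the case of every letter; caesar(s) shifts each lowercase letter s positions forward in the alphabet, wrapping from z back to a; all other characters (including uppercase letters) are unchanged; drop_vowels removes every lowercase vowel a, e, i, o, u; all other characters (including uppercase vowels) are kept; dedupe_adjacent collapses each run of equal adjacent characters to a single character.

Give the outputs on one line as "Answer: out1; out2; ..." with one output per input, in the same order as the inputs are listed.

"EGTHE"; "GFABGRF"; "ETRRK"; "XIFV"

Execution, op by op:
  "geegthext" -> "egthext" -> "txehtge" -> "ehtge" -> "egthe" -> "EGTHE"
  "brgfabgrfgy" -> "gfabgrfgy" -> "ygfrgbafg" -> "frgbafg" -> "gfabgrf" -> "GFABGRF"
  "btetrrkyh" -> "etrrkyh" -> "hykrrte" -> "krrte" -> "etrrk" -> "ETRRK"
  "xoxifvxj" -> "xifvxj" -> "jxvfix" -> "vfix" -> "xifv" -> "XIFV"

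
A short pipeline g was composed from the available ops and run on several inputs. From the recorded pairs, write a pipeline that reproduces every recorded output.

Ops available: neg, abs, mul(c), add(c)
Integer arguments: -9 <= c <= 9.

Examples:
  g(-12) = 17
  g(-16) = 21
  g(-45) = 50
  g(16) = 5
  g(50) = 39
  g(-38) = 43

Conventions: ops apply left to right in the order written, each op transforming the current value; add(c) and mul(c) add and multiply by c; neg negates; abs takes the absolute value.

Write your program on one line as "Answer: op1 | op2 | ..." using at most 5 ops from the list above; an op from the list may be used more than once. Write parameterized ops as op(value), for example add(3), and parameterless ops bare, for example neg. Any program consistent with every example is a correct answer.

add(-8) | neg | abs | add(-3)

Check, running the answer program on each example:
  -12 -> -20 -> 20 -> 20 -> 17
  -16 -> -24 -> 24 -> 24 -> 21
  -45 -> -53 -> 53 -> 53 -> 50
  16 -> 8 -> -8 -> 8 -> 5
  50 -> 42 -> -42 -> 42 -> 39
  -38 -> -46 -> 46 -> 46 -> 43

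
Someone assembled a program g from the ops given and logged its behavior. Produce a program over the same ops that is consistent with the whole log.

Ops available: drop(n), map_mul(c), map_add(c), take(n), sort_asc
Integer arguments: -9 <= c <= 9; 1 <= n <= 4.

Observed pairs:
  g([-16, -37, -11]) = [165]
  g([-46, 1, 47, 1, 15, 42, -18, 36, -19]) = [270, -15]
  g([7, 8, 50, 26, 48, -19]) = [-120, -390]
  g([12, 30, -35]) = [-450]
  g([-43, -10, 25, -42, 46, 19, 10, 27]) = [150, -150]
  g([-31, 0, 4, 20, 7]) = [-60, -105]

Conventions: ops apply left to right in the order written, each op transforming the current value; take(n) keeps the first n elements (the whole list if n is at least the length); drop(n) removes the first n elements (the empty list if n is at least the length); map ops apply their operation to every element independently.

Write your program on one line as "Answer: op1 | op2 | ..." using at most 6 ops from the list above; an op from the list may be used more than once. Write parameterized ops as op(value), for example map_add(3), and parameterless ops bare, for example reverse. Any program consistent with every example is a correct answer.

map_mul(5) | sort_asc | map_mul(-3) | drop(2) | take(2)

Check, running the answer program on each example:
  [-16, -37, -11] -> [-80, -185, -55] -> [-185, -80, -55] -> [555, 240, 165] -> [165] -> [165]
  [-46, 1, 47, 1, 15, 42, -18, 36, -19] -> [-230, 5, 235, 5, 75, 210, -90, 180, -95] -> [-230, -95, -90, 5, 5, 75, 180, 210, 235] -> [690, 285, 270, -15, -15, -225, -540, -630, -705] -> [270, -15, -15, -225, -540, -630, -705] -> [270, -15]
  [7, 8, 50, 26, 48, -19] -> [35, 40, 250, 130, 240, -95] -> [-95, 35, 40, 130, 240, 250] -> [285, -105, -120, -390, -720, -750] -> [-120, -390, -720, -750] -> [-120, -390]
  [12, 30, -35] -> [60, 150, -175] -> [-175, 60, 150] -> [525, -180, -450] -> [-450] -> [-450]
  [-43, -10, 25, -42, 46, 19, 10, 27] -> [-215, -50, 125, -210, 230, 95, 50, 135] -> [-215, -210, -50, 50, 95, 125, 135, 230] -> [645, 630, 150, -150, -285, -375, -405, -690] -> [150, -150, -285, -375, -405, -690] -> [150, -150]
  [-31, 0, 4, 20, 7] -> [-155, 0, 20, 100, 35] -> [-155, 0, 20, 35, 100] -> [465, 0, -60, -105, -300] -> [-60, -105, -300] -> [-60, -105]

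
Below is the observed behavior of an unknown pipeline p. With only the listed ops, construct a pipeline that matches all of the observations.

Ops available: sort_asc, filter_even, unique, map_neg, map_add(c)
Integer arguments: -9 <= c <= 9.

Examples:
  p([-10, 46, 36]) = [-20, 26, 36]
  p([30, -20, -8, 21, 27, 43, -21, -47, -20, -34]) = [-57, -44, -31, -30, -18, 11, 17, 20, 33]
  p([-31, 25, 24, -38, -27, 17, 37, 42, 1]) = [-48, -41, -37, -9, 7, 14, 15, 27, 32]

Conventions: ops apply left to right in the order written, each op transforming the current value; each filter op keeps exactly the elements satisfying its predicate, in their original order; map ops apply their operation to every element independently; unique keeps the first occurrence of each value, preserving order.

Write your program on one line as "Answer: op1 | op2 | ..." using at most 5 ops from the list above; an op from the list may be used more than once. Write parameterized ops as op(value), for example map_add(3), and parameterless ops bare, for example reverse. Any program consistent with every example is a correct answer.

sort_asc | map_add(-3) | map_add(-4) | unique | map_add(-3)

Check, running the answer program on each example:
  [-10, 46, 36] -> [-10, 36, 46] -> [-13, 33, 43] -> [-17, 29, 39] -> [-17, 29, 39] -> [-20, 26, 36]
  [30, -20, -8, 21, 27, 43, -21, -47, -20, -34] -> [-47, -34, -21, -20, -20, -8, 21, 27, 30, 43] -> [-50, -37, -24, -23, -23, -11, 18, 24, 27, 40] -> [-54, -41, -28, -27, -27, -15, 14, 20, 23, 36] -> [-54, -41, -28, -27, -15, 14, 20, 23, 36] -> [-57, -44, -31, -30, -18, 11, 17, 20, 33]
  [-31, 25, 24, -38, -27, 17, 37, 42, 1] -> [-38, -31, -27, 1, 17, 24, 25, 37, 42] -> [-41, -34, -30, -2, 14, 21, 22, 34, 39] -> [-45, -38, -34, -6, 10, 17, 18, 30, 35] -> [-45, -38, -34, -6, 10, 17, 18, 30, 35] -> [-48, -41, -37, -9, 7, 14, 15, 27, 32]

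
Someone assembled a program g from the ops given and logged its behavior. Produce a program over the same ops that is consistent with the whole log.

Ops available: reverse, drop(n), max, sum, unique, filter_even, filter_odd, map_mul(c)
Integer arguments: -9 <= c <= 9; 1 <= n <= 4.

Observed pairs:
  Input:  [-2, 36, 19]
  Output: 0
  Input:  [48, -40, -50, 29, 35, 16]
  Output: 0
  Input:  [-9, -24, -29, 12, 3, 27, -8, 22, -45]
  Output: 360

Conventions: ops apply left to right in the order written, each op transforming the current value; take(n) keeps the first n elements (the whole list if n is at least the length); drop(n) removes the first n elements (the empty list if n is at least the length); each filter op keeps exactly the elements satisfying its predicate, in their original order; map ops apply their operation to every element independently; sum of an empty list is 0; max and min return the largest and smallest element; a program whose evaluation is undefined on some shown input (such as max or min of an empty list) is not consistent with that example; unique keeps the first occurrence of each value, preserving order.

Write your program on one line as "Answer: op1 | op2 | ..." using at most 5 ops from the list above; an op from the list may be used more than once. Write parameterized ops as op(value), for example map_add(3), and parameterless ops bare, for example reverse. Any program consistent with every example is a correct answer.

drop(4) | drop(2) | filter_odd | map_mul(-8) | sum

Check, running the answer program on each example:
  [-2, 36, 19] -> [] -> [] -> [] -> [] -> 0
  [48, -40, -50, 29, 35, 16] -> [35, 16] -> [] -> [] -> [] -> 0
  [-9, -24, -29, 12, 3, 27, -8, 22, -45] -> [3, 27, -8, 22, -45] -> [-8, 22, -45] -> [-45] -> [360] -> 360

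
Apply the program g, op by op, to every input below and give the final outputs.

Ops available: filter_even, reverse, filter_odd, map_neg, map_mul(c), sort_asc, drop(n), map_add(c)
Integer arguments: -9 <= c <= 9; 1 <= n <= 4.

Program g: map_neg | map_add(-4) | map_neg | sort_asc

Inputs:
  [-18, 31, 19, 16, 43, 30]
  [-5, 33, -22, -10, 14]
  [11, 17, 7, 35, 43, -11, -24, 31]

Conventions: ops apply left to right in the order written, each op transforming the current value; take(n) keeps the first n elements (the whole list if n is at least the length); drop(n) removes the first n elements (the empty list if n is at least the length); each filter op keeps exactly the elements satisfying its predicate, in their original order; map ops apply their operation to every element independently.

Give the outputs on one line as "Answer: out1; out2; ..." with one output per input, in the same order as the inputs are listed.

Execution, op by op:
  [-18, 31, 19, 16, 43, 30] -> [18, -31, -19, -16, -43, -30] -> [14, -35, -23, -20, -47, -34] -> [-14, 35, 23, 20, 47, 34] -> [-14, 20, 23, 34, 35, 47]
  [-5, 33, -22, -10, 14] -> [5, -33, 22, 10, -14] -> [1, -37, 18, 6, -18] -> [-1, 37, -18, -6, 18] -> [-18, -6, -1, 18, 37]
  [11, 17, 7, 35, 43, -11, -24, 31] -> [-11, -17, -7, -35, -43, 11, 24, -31] -> [-15, -21, -11, -39, -47, 7, 20, -35] -> [15, 21, 11, 39, 47, -7, -20, 35] -> [-20, -7, 11, 15, 21, 35, 39, 47]

[-14, 20, 23, 34, 35, 47]; [-18, -6, -1, 18, 37]; [-20, -7, 11, 15, 21, 35, 39, 47]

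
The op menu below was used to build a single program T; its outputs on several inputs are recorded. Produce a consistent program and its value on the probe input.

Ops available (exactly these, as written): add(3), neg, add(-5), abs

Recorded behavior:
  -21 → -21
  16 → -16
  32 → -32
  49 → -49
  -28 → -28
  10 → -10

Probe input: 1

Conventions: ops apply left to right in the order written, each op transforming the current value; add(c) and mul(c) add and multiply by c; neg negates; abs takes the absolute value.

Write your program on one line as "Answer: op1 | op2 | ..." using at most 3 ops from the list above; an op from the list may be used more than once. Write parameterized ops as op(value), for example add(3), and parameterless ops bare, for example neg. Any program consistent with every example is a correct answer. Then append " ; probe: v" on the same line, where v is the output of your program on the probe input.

abs | neg ; probe: -1

Check, running the answer program on each example:
  -21 -> 21 -> -21
  16 -> 16 -> -16
  32 -> 32 -> -32
  49 -> 49 -> -49
  -28 -> 28 -> -28
  10 -> 10 -> -10
  probe: 1 -> 1 -> -1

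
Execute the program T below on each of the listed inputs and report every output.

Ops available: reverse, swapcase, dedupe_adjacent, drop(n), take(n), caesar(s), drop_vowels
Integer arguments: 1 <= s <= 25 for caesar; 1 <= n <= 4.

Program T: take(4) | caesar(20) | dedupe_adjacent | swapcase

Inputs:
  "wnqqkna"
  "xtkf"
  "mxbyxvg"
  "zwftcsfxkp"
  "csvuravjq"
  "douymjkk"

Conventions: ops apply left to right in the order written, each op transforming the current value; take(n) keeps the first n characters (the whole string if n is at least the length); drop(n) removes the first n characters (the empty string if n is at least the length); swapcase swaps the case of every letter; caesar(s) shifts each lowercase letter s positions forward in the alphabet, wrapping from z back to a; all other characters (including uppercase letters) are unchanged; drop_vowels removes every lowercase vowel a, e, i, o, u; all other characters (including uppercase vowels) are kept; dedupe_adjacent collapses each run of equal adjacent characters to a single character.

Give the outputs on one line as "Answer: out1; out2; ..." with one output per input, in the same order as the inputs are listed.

"QHK"; "RNEZ"; "GRVS"; "TQZN"; "WMPO"; "XIOS"

Execution, op by op:
  "wnqqkna" -> "wnqq" -> "qhkk" -> "qhk" -> "QHK"
  "xtkf" -> "xtkf" -> "rnez" -> "rnez" -> "RNEZ"
  "mxbyxvg" -> "mxby" -> "grvs" -> "grvs" -> "GRVS"
  "zwftcsfxkp" -> "zwft" -> "tqzn" -> "tqzn" -> "TQZN"
  "csvuravjq" -> "csvu" -> "wmpo" -> "wmpo" -> "WMPO"
  "douymjkk" -> "douy" -> "xios" -> "xios" -> "XIOS"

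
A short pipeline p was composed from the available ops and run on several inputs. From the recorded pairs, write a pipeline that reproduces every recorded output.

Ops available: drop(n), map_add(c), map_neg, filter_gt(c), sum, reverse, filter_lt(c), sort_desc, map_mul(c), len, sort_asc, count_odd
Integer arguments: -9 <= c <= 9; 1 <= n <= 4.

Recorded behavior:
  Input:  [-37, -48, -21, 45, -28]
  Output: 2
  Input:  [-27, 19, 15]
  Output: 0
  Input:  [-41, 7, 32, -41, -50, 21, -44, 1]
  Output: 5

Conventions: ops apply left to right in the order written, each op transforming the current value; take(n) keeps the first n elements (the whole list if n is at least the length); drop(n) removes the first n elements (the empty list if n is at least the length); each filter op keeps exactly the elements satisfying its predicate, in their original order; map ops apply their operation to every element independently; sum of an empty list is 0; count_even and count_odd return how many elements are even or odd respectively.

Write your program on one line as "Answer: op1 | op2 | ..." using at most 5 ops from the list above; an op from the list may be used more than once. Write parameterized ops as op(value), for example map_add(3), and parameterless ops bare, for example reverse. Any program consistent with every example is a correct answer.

reverse | drop(3) | map_mul(-8) | len

Check, running the answer program on each example:
  [-37, -48, -21, 45, -28] -> [-28, 45, -21, -48, -37] -> [-48, -37] -> [384, 296] -> 2
  [-27, 19, 15] -> [15, 19, -27] -> [] -> [] -> 0
  [-41, 7, 32, -41, -50, 21, -44, 1] -> [1, -44, 21, -50, -41, 32, 7, -41] -> [-50, -41, 32, 7, -41] -> [400, 328, -256, -56, 328] -> 5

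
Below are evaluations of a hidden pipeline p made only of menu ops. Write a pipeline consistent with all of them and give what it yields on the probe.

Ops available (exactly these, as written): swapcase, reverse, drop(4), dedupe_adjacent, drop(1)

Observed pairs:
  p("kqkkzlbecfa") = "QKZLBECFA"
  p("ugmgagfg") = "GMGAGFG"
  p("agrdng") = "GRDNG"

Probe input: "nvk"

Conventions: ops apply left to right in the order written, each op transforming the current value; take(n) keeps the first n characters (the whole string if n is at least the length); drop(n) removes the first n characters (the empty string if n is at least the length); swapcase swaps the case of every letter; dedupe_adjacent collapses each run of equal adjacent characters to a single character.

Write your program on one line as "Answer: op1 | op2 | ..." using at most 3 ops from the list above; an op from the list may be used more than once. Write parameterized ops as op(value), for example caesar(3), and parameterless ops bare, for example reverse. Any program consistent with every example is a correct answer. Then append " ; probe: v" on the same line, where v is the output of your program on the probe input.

drop(1) | swapcase | dedupe_adjacent ; probe: "VK"

Check, running the answer program on each example:
  "kqkkzlbecfa" -> "qkkzlbecfa" -> "QKKZLBECFA" -> "QKZLBECFA"
  "ugmgagfg" -> "gmgagfg" -> "GMGAGFG" -> "GMGAGFG"
  "agrdng" -> "grdng" -> "GRDNG" -> "GRDNG"
  probe: "nvk" -> "vk" -> "VK" -> "VK"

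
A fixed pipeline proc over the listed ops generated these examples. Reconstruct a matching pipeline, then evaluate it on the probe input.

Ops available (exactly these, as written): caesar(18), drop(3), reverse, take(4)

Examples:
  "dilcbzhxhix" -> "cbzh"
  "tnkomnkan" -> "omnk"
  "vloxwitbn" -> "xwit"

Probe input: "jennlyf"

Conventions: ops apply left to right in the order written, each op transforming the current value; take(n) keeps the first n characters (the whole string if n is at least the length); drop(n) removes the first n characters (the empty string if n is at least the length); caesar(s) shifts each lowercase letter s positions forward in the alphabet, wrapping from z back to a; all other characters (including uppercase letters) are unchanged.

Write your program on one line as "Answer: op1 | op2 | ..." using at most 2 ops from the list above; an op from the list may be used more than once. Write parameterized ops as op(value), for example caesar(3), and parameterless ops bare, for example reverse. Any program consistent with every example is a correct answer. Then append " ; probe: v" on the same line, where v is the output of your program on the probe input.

drop(3) | take(4) ; probe: "nlyf"

Check, running the answer program on each example:
  "dilcbzhxhix" -> "cbzhxhix" -> "cbzh"
  "tnkomnkan" -> "omnkan" -> "omnk"
  "vloxwitbn" -> "xwitbn" -> "xwit"
  probe: "jennlyf" -> "nlyf" -> "nlyf"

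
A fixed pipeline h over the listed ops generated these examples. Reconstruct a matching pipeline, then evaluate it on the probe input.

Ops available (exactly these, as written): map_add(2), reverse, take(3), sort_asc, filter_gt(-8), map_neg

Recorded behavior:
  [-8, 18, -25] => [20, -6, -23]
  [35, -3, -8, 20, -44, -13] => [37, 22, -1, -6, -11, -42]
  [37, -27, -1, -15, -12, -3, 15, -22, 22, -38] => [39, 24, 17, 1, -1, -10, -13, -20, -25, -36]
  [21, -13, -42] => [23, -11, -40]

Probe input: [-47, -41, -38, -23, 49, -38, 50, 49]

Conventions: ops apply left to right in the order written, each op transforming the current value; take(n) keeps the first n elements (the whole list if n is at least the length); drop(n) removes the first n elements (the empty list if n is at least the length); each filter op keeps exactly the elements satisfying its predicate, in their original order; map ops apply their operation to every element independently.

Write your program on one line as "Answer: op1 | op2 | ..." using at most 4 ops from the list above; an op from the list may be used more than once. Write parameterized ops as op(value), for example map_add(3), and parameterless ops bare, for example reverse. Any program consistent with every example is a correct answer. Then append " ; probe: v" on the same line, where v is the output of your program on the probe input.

sort_asc | map_add(2) | reverse ; probe: [52, 51, 51, -21, -36, -36, -39, -45]

Check, running the answer program on each example:
  [-8, 18, -25] -> [-25, -8, 18] -> [-23, -6, 20] -> [20, -6, -23]
  [35, -3, -8, 20, -44, -13] -> [-44, -13, -8, -3, 20, 35] -> [-42, -11, -6, -1, 22, 37] -> [37, 22, -1, -6, -11, -42]
  [37, -27, -1, -15, -12, -3, 15, -22, 22, -38] -> [-38, -27, -22, -15, -12, -3, -1, 15, 22, 37] -> [-36, -25, -20, -13, -10, -1, 1, 17, 24, 39] -> [39, 24, 17, 1, -1, -10, -13, -20, -25, -36]
  [21, -13, -42] -> [-42, -13, 21] -> [-40, -11, 23] -> [23, -11, -40]
  probe: [-47, -41, -38, -23, 49, -38, 50, 49] -> [-47, -41, -38, -38, -23, 49, 49, 50] -> [-45, -39, -36, -36, -21, 51, 51, 52] -> [52, 51, 51, -21, -36, -36, -39, -45]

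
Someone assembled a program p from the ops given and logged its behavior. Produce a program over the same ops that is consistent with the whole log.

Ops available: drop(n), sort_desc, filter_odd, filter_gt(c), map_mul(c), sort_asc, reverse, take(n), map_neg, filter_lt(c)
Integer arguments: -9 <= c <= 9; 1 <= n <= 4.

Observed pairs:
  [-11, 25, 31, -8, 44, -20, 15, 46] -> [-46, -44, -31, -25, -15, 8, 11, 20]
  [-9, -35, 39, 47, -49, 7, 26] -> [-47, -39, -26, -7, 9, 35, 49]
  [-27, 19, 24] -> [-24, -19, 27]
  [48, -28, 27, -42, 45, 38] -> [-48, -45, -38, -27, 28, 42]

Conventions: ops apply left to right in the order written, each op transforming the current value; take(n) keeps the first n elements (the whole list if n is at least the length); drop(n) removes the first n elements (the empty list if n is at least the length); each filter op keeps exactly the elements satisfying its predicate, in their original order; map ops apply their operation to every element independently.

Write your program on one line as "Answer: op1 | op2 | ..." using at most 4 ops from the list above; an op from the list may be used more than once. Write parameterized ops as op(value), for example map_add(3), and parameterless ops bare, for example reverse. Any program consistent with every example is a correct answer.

sort_asc | map_neg | sort_asc

Check, running the answer program on each example:
  [-11, 25, 31, -8, 44, -20, 15, 46] -> [-20, -11, -8, 15, 25, 31, 44, 46] -> [20, 11, 8, -15, -25, -31, -44, -46] -> [-46, -44, -31, -25, -15, 8, 11, 20]
  [-9, -35, 39, 47, -49, 7, 26] -> [-49, -35, -9, 7, 26, 39, 47] -> [49, 35, 9, -7, -26, -39, -47] -> [-47, -39, -26, -7, 9, 35, 49]
  [-27, 19, 24] -> [-27, 19, 24] -> [27, -19, -24] -> [-24, -19, 27]
  [48, -28, 27, -42, 45, 38] -> [-42, -28, 27, 38, 45, 48] -> [42, 28, -27, -38, -45, -48] -> [-48, -45, -38, -27, 28, 42]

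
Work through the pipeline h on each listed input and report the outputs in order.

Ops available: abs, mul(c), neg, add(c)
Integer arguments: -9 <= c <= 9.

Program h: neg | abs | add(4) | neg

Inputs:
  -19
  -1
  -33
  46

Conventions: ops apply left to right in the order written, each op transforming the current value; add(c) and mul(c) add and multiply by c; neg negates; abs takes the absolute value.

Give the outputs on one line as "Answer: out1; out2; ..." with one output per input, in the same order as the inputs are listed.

-23; -5; -37; -50

Execution, op by op:
  -19 -> 19 -> 19 -> 23 -> -23
  -1 -> 1 -> 1 -> 5 -> -5
  -33 -> 33 -> 33 -> 37 -> -37
  46 -> -46 -> 46 -> 50 -> -50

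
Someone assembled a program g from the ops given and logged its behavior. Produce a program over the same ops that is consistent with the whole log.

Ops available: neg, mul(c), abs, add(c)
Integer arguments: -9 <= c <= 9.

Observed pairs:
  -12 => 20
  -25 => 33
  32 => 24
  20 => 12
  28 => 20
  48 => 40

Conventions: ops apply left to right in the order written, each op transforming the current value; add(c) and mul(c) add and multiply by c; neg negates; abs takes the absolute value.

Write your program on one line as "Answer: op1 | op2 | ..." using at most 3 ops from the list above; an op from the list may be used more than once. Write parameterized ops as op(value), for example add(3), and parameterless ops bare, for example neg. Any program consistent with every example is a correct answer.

add(-8) | mul(-1) | abs

Check, running the answer program on each example:
  -12 -> -20 -> 20 -> 20
  -25 -> -33 -> 33 -> 33
  32 -> 24 -> -24 -> 24
  20 -> 12 -> -12 -> 12
  28 -> 20 -> -20 -> 20
  48 -> 40 -> -40 -> 40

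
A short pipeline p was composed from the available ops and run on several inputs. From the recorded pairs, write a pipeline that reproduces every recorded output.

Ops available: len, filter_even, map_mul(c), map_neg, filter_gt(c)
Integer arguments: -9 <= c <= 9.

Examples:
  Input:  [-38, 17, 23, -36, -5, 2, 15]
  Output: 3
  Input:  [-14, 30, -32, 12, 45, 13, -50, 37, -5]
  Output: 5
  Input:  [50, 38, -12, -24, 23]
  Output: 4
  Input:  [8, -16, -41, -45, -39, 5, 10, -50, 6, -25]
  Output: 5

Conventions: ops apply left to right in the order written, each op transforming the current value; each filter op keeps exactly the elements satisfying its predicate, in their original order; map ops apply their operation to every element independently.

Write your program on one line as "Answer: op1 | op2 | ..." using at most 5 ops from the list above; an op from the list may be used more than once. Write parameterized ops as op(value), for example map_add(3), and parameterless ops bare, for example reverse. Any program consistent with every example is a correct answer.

map_neg | filter_even | map_neg | len

Check, running the answer program on each example:
  [-38, 17, 23, -36, -5, 2, 15] -> [38, -17, -23, 36, 5, -2, -15] -> [38, 36, -2] -> [-38, -36, 2] -> 3
  [-14, 30, -32, 12, 45, 13, -50, 37, -5] -> [14, -30, 32, -12, -45, -13, 50, -37, 5] -> [14, -30, 32, -12, 50] -> [-14, 30, -32, 12, -50] -> 5
  [50, 38, -12, -24, 23] -> [-50, -38, 12, 24, -23] -> [-50, -38, 12, 24] -> [50, 38, -12, -24] -> 4
  [8, -16, -41, -45, -39, 5, 10, -50, 6, -25] -> [-8, 16, 41, 45, 39, -5, -10, 50, -6, 25] -> [-8, 16, -10, 50, -6] -> [8, -16, 10, -50, 6] -> 5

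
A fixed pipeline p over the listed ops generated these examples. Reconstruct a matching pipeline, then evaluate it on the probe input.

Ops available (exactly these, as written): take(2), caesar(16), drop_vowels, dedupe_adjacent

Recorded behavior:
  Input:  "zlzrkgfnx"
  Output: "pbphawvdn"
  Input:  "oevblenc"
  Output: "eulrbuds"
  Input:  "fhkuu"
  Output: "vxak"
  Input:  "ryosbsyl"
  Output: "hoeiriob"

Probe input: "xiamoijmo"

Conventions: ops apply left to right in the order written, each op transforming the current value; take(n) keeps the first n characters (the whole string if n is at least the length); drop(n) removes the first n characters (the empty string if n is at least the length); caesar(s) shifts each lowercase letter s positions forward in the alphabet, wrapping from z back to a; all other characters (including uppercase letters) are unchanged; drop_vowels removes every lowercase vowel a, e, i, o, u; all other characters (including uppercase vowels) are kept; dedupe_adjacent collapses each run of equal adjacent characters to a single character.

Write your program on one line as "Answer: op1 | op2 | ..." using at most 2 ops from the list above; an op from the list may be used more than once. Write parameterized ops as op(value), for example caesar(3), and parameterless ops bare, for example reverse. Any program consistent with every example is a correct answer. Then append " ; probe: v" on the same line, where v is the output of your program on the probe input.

caesar(16) | dedupe_adjacent ; probe: "nyqceyzce"

Check, running the answer program on each example:
  "zlzrkgfnx" -> "pbphawvdn" -> "pbphawvdn"
  "oevblenc" -> "eulrbuds" -> "eulrbuds"
  "fhkuu" -> "vxakk" -> "vxak"
  "ryosbsyl" -> "hoeiriob" -> "hoeiriob"
  probe: "xiamoijmo" -> "nyqceyzce" -> "nyqceyzce"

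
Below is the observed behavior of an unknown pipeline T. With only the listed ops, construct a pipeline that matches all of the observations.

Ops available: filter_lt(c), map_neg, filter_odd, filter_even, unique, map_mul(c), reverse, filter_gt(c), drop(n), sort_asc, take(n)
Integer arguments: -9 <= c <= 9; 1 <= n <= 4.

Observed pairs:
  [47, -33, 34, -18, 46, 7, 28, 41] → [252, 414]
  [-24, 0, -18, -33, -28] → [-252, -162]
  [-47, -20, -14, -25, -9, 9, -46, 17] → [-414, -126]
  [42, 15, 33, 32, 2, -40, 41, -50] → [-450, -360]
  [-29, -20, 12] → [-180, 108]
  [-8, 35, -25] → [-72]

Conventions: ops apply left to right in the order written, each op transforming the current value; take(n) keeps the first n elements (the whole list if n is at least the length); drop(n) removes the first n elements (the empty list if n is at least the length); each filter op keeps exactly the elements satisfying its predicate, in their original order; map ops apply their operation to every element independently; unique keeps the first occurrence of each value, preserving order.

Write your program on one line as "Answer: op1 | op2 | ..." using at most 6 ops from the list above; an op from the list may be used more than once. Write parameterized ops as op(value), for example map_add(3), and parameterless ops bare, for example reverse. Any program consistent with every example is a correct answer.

reverse | map_mul(9) | filter_even | take(2) | sort_asc

Check, running the answer program on each example:
  [47, -33, 34, -18, 46, 7, 28, 41] -> [41, 28, 7, 46, -18, 34, -33, 47] -> [369, 252, 63, 414, -162, 306, -297, 423] -> [252, 414, -162, 306] -> [252, 414] -> [252, 414]
  [-24, 0, -18, -33, -28] -> [-28, -33, -18, 0, -24] -> [-252, -297, -162, 0, -216] -> [-252, -162, 0, -216] -> [-252, -162] -> [-252, -162]
  [-47, -20, -14, -25, -9, 9, -46, 17] -> [17, -46, 9, -9, -25, -14, -20, -47] -> [153, -414, 81, -81, -225, -126, -180, -423] -> [-414, -126, -180] -> [-414, -126] -> [-414, -126]
  [42, 15, 33, 32, 2, -40, 41, -50] -> [-50, 41, -40, 2, 32, 33, 15, 42] -> [-450, 369, -360, 18, 288, 297, 135, 378] -> [-450, -360, 18, 288, 378] -> [-450, -360] -> [-450, -360]
  [-29, -20, 12] -> [12, -20, -29] -> [108, -180, -261] -> [108, -180] -> [108, -180] -> [-180, 108]
  [-8, 35, -25] -> [-25, 35, -8] -> [-225, 315, -72] -> [-72] -> [-72] -> [-72]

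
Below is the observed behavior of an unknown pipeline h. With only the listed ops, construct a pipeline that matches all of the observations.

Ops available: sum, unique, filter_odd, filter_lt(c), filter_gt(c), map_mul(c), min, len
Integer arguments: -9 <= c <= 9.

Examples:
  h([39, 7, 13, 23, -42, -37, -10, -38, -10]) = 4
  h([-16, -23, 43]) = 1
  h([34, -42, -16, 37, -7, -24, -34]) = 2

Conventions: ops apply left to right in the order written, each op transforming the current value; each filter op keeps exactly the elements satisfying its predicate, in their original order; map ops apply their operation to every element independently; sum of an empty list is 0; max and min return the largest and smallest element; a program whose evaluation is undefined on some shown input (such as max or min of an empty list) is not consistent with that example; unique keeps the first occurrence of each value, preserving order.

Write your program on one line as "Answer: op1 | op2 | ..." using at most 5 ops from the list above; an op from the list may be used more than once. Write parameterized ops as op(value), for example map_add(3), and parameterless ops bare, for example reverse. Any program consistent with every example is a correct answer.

unique | filter_gt(-4) | map_mul(-1) | len

Check, running the answer program on each example:
  [39, 7, 13, 23, -42, -37, -10, -38, -10] -> [39, 7, 13, 23, -42, -37, -10, -38] -> [39, 7, 13, 23] -> [-39, -7, -13, -23] -> 4
  [-16, -23, 43] -> [-16, -23, 43] -> [43] -> [-43] -> 1
  [34, -42, -16, 37, -7, -24, -34] -> [34, -42, -16, 37, -7, -24, -34] -> [34, 37] -> [-34, -37] -> 2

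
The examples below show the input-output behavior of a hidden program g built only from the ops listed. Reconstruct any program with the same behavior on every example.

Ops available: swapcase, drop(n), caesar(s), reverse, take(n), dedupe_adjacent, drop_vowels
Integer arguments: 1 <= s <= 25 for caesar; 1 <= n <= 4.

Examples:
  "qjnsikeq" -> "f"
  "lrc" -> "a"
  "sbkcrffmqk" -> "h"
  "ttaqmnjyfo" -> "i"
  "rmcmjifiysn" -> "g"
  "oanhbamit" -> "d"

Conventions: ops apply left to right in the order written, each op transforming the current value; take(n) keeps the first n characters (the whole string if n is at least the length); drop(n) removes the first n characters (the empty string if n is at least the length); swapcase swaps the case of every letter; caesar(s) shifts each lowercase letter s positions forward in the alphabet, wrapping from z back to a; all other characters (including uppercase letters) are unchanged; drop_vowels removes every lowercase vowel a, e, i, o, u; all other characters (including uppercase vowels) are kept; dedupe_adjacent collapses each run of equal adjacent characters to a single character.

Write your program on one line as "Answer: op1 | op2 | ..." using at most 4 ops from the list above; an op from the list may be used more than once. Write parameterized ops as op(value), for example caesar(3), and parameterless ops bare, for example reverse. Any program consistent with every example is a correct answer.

take(2) | take(1) | caesar(15)

Check, running the answer program on each example:
  "qjnsikeq" -> "qj" -> "q" -> "f"
  "lrc" -> "lr" -> "l" -> "a"
  "sbkcrffmqk" -> "sb" -> "s" -> "h"
  "ttaqmnjyfo" -> "tt" -> "t" -> "i"
  "rmcmjifiysn" -> "rm" -> "r" -> "g"
  "oanhbamit" -> "oa" -> "o" -> "d"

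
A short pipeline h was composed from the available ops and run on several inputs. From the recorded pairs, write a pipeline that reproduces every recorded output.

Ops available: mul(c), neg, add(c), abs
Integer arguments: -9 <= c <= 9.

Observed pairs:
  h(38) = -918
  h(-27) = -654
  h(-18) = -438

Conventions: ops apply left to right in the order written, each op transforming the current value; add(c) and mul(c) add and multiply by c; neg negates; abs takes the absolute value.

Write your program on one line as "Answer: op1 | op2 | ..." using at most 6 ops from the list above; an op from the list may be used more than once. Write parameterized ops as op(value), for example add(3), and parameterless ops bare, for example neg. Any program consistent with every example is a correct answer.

abs | mul(6) | mul(2) | mul(-2) | add(-6)

Check, running the answer program on each example:
  38 -> 38 -> 228 -> 456 -> -912 -> -918
  -27 -> 27 -> 162 -> 324 -> -648 -> -654
  -18 -> 18 -> 108 -> 216 -> -432 -> -438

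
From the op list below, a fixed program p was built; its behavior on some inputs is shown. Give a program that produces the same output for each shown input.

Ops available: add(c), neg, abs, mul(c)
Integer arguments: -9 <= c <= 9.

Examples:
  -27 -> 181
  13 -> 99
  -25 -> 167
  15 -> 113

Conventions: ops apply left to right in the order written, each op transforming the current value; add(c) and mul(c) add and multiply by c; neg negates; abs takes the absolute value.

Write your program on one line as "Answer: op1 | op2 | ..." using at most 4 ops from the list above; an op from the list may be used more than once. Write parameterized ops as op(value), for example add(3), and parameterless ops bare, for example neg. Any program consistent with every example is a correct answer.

mul(-7) | add(-8) | abs

Check, running the answer program on each example:
  -27 -> 189 -> 181 -> 181
  13 -> -91 -> -99 -> 99
  -25 -> 175 -> 167 -> 167
  15 -> -105 -> -113 -> 113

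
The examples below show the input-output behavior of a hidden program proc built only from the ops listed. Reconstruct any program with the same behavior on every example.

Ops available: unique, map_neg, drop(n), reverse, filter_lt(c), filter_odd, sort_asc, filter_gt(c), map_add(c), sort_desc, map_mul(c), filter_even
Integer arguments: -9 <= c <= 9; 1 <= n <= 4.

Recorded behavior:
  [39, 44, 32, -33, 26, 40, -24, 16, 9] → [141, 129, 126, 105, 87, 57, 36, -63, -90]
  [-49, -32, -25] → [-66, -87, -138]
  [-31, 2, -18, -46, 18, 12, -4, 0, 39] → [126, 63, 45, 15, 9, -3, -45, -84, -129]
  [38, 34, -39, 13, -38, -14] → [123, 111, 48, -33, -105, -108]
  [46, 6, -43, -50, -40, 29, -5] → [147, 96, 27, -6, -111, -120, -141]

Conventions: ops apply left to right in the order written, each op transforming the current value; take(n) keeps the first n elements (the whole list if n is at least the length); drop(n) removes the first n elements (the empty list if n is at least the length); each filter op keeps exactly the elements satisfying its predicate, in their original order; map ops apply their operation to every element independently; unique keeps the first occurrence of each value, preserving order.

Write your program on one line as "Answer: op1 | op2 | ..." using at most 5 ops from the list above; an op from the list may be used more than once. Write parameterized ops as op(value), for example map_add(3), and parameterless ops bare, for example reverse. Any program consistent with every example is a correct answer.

map_mul(-3) | map_neg | sort_desc | map_add(5) | map_add(4)

Check, running the answer program on each example:
  [39, 44, 32, -33, 26, 40, -24, 16, 9] -> [-117, -132, -96, 99, -78, -120, 72, -48, -27] -> [117, 132, 96, -99, 78, 120, -72, 48, 27] -> [132, 120, 117, 96, 78, 48, 27, -72, -99] -> [137, 125, 122, 101, 83, 53, 32, -67, -94] -> [141, 129, 126, 105, 87, 57, 36, -63, -90]
  [-49, -32, -25] -> [147, 96, 75] -> [-147, -96, -75] -> [-75, -96, -147] -> [-70, -91, -142] -> [-66, -87, -138]
  [-31, 2, -18, -46, 18, 12, -4, 0, 39] -> [93, -6, 54, 138, -54, -36, 12, 0, -117] -> [-93, 6, -54, -138, 54, 36, -12, 0, 117] -> [117, 54, 36, 6, 0, -12, -54, -93, -138] -> [122, 59, 41, 11, 5, -7, -49, -88, -133] -> [126, 63, 45, 15, 9, -3, -45, -84, -129]
  [38, 34, -39, 13, -38, -14] -> [-114, -102, 117, -39, 114, 42] -> [114, 102, -117, 39, -114, -42] -> [114, 102, 39, -42, -114, -117] -> [119, 107, 44, -37, -109, -112] -> [123, 111, 48, -33, -105, -108]
  [46, 6, -43, -50, -40, 29, -5] -> [-138, -18, 129, 150, 120, -87, 15] -> [138, 18, -129, -150, -120, 87, -15] -> [138, 87, 18, -15, -120, -129, -150] -> [143, 92, 23, -10, -115, -124, -145] -> [147, 96, 27, -6, -111, -120, -141]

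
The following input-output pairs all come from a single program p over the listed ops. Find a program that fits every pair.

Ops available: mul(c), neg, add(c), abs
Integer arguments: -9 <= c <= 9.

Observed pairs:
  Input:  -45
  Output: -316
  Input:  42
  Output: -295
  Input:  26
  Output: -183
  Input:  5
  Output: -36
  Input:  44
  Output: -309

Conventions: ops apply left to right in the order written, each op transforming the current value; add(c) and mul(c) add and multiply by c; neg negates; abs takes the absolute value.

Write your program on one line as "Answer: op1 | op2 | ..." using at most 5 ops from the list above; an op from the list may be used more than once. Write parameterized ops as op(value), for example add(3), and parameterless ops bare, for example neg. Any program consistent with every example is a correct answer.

abs | mul(-7) | abs | add(1) | mul(-1)

Check, running the answer program on each example:
  -45 -> 45 -> -315 -> 315 -> 316 -> -316
  42 -> 42 -> -294 -> 294 -> 295 -> -295
  26 -> 26 -> -182 -> 182 -> 183 -> -183
  5 -> 5 -> -35 -> 35 -> 36 -> -36
  44 -> 44 -> -308 -> 308 -> 309 -> -309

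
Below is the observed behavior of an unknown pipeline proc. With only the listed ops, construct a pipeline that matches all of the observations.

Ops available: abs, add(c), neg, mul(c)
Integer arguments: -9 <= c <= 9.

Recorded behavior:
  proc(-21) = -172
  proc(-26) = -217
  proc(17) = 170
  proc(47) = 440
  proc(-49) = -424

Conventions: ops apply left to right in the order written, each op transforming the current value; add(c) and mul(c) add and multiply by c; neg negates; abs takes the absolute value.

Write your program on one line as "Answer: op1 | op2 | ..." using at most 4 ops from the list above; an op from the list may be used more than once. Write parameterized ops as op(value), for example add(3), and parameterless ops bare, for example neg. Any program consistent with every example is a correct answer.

add(2) | neg | mul(-9) | add(-1)

Check, running the answer program on each example:
  -21 -> -19 -> 19 -> -171 -> -172
  -26 -> -24 -> 24 -> -216 -> -217
  17 -> 19 -> -19 -> 171 -> 170
  47 -> 49 -> -49 -> 441 -> 440
  -49 -> -47 -> 47 -> -423 -> -424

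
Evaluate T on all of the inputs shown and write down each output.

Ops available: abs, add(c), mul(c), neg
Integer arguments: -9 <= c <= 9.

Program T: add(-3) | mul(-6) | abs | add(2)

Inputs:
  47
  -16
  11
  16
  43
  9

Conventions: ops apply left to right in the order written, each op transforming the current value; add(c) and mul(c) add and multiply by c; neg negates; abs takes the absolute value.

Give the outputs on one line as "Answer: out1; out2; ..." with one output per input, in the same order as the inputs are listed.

266; 116; 50; 80; 242; 38

Execution, op by op:
  47 -> 44 -> -264 -> 264 -> 266
  -16 -> -19 -> 114 -> 114 -> 116
  11 -> 8 -> -48 -> 48 -> 50
  16 -> 13 -> -78 -> 78 -> 80
  43 -> 40 -> -240 -> 240 -> 242
  9 -> 6 -> -36 -> 36 -> 38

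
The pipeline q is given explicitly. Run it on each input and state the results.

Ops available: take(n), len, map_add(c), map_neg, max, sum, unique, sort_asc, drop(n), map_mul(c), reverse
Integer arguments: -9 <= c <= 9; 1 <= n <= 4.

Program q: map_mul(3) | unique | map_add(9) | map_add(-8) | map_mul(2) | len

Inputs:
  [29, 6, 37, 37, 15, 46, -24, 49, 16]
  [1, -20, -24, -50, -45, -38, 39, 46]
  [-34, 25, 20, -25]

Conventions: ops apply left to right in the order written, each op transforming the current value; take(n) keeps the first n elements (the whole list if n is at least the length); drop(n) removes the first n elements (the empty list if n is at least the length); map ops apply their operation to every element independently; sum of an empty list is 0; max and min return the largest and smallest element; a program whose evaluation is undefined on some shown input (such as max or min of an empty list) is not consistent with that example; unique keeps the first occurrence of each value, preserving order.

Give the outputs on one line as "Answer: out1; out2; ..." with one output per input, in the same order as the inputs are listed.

8; 8; 4

Execution, op by op:
  [29, 6, 37, 37, 15, 46, -24, 49, 16] -> [87, 18, 111, 111, 45, 138, -72, 147, 48] -> [87, 18, 111, 45, 138, -72, 147, 48] -> [96, 27, 120, 54, 147, -63, 156, 57] -> [88, 19, 112, 46, 139, -71, 148, 49] -> [176, 38, 224, 92, 278, -142, 296, 98] -> 8
  [1, -20, -24, -50, -45, -38, 39, 46] -> [3, -60, -72, -150, -135, -114, 117, 138] -> [3, -60, -72, -150, -135, -114, 117, 138] -> [12, -51, -63, -141, -126, -105, 126, 147] -> [4, -59, -71, -149, -134, -113, 118, 139] -> [8, -118, -142, -298, -268, -226, 236, 278] -> 8
  [-34, 25, 20, -25] -> [-102, 75, 60, -75] -> [-102, 75, 60, -75] -> [-93, 84, 69, -66] -> [-101, 76, 61, -74] -> [-202, 152, 122, -148] -> 4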